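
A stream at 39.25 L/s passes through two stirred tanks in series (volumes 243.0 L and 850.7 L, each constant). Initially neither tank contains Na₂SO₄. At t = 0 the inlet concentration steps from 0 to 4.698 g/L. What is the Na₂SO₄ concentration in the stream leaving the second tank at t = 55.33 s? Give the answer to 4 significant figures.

Time constants: τᵢ = Vᵢ/Q for each well-mixed tank.
τ₁ = 243.0/39.25 = 6.19108 s; τ₂ = 850.7/39.25 = 21.6739 s.
Solving the cascade with C₁(0)=C₂(0)=0 gives C₂(t) = C_in[1 − (τ₁ e^(−t/τ₁) − τ₂ e^(−t/τ₂))/(τ₁ − τ₂)].
At t = 55.33: e^(−t/τ₁) = 0.000131429, e^(−t/τ₂) = 0.0778601.
C₂ = 4.698·[1 − (6.19108·0.000131429 − 21.6739·0.0778601)/(-15.4828)] = 4.698·0.891059 = 4.18619 g/L.

4.186 g/L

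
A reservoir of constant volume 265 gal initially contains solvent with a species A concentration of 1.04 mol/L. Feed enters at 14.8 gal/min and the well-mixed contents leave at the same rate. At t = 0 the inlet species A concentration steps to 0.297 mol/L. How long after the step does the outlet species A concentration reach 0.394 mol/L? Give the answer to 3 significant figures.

Species balance: V dC/dt = Q(C_in − C) ⇒ τ = V/Q = 17.905 min.
C(t) = C_in + (C₀ − C_in) e^(−t/τ). Set C = 0.394 and solve for t:
e^(−t/τ) = (C − C_in)/(C₀ − C_in) = (0.394 − 0.297)/(1.04 − 0.297) = 0.13055
t = −τ ln(…) = 17.905 × 2.0360 = 36.455 min.

36.5 min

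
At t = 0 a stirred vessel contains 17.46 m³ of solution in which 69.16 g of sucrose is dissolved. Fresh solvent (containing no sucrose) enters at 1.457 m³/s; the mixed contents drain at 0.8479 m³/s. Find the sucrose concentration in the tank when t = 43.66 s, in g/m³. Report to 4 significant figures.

Let m(t) be the amount of sucrose. Volume: V(t) = V₀ + (Q_in − Q_out) t = 17.46 + 0.609100 t; V(43.66) = 44.0533 m³.
Species balance (pure solvent in): dm/dt = −Q_out · m/V(t).
Separate: dm/m = −Q_out dt/V(t) ⇒ ln(m/m₀) = −(Q_out/(Q_in−Q_out)) ln(V/V₀).
m = m₀ (V₀/V)^(Q_out/(Q_in−Q_out)) = 69.16 × (17.46/44.0533)^(1.39205) = 19.0696 g.
C = m/V = 19.0696/44.0533 = 0.432875 g/m³.

0.4329 g/m³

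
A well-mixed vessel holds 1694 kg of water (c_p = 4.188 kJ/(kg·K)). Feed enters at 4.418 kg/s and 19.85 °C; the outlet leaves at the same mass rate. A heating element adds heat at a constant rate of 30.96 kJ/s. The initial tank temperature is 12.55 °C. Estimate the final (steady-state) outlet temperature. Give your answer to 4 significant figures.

M c_p dT/dt = ṁ c_p (T_in − T) + Q̇.
At steady state dT/dt = 0 ⇒ T_ss = T_in + Q̇/(ṁ c_p) = 19.85 + 30.96/(4.418·4.188) = 21.5233 °C.

21.52 °C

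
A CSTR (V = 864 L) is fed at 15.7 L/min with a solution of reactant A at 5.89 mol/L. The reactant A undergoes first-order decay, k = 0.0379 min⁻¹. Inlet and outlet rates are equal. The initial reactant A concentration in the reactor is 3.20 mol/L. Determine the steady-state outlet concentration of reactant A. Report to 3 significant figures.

1.91 mol/L

Accumulation = in − out − consumed: V dC/dt = Q C_in − Q C − k V C.
At steady state: 0 = Q C_in − (Q + kV) C_ss, so C_ss = Q C_in/(Q + kV).
C_ss = 15.7·5.89/(15.7 + 0.0379·864) = 92.473/48.446 = 1.9088 mol/L.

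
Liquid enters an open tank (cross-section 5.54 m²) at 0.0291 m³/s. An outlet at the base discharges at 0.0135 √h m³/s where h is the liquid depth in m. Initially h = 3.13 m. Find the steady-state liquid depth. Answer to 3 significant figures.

4.65 m

A dh/dt = Q_in − 0.0135 √h. Steady state requires inflow = outflow:
Q_in = 0.0135 √h_ss ⇒ √h_ss = 0.0291/0.0135 = 2.1556.
h_ss = 2.1556² = 4.6464 m. (Since h₀ = 3.13 m < h_ss, the level will rise toward this value.)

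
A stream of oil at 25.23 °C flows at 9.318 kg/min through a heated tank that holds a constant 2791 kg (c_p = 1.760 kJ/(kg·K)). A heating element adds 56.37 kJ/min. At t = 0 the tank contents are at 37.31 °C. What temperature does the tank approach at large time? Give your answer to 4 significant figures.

Unsteady energy balance on the tank contents: M c_p dT/dt = ṁ c_p (T_in − T) + 56.37.
At steady state dT/dt = 0 ⇒ T_ss = T_in + Q̇/(ṁ c_p) = 25.23 + 56.37/(9.318·1.760) = 28.6673 °C.

28.67 °C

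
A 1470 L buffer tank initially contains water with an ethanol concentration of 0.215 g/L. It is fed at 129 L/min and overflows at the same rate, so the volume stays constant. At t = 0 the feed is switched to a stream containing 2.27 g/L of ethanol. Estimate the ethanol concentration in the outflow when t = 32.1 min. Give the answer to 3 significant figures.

Species balance on the tank: V dC/dt = Q(C_in − C).
Rewrite as dC/dt + C/τ = C_in/τ, τ = V/Q = 11.395 min.
Integrating: C(t) = C_in + (C₀ − C_in) e^(−t/τ).
C(32.1) = 2.27 + (0.215 − 2.27)·e^(−32.1/11.395) = 2.27 + (-2.0550)·0.059789 = 2.1471 g/L.

2.15 g/L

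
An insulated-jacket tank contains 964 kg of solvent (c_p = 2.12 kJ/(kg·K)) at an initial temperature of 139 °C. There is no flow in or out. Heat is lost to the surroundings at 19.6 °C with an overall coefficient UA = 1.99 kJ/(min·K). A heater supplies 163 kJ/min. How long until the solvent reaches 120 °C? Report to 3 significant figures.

726 min

M c_p dT/dt = −UA(T − T_amb) + Q̇.
τ = M c_p/UA = 1027.0 min; T_ss = T_amb + Q̇/UA = 19.6 + 163/1.99 = 101.51 °C.
T(t) = T_ss + (T₀ − T_ss)e^(−t/τ); set T = 120:
t = −τ ln[(T − T_ss)/(T₀ − T_ss)] = −1027.0 · ln(0.49320) = 725.90 min.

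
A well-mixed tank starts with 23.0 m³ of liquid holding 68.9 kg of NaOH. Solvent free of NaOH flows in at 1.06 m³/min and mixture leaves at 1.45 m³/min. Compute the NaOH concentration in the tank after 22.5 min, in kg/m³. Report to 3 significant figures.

Total volume: dV/dt = Q_in − Q_out = -0.39000 m³/min, so V(t) = 23.0 − 0.39000 t and V(22.5) = 14.225 m³.
Solute balance: dm/dt = 0 − Q_out C = −Q_out m/V(t).
dm/m = −Q_out dt/(V₀ − 0.39000 t); integrating gives ln(m/m₀) = −(Q_out/(Q_in−Q_out)) ln(V/V₀).
m = m₀ (V₀/V)^(Q_out/(Q_in−Q_out)) = 68.9 × (23.0/14.225)^(-3.7179) = 11.544 kg.
C = m/V = 11.544/14.225 = 0.81156 kg/m³.

0.812 kg/m³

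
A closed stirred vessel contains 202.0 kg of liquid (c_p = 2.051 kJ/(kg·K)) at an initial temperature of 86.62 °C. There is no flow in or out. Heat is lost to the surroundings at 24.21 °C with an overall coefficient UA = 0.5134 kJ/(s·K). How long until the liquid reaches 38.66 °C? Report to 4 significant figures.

First-law balance (no shaft work): M c_p dT/dt = −UA(T − T_amb).
τ = M c_p/UA = 806.977 s; T_ss = T_amb = 24.2100 °C.
T(t) = T_ss + (T₀ − T_ss)e^(−t/τ); set T = 38.66:
t = −τ ln[(T − T_ss)/(T₀ − T_ss)] = −806.977 · ln(0.231533) = 1180.63 s.

1181 s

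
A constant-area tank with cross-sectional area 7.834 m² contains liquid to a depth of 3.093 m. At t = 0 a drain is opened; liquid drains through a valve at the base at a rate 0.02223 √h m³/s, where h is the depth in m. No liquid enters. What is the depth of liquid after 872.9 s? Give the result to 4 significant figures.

0.2706 m

Mass balance (ρ constant): A dh/dt = −0.02223 √h.
∫ h^(−1/2) dh = −(0.02223/A) ∫ dt, giving 2√h = 2√h₀ − (0.02223/A) t.
√h = √3.093 − 0.02223·872.9/(2·7.834) = 1.75869 − 1.23848 = 0.520209.
h = 0.520209² = 0.270617 m.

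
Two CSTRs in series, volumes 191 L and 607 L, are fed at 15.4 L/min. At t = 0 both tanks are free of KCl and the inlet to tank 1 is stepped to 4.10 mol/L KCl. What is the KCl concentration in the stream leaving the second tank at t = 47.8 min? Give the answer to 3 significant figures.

Species balance on tank i: dCᵢ/dt = (Cᵢ₋₁ − Cᵢ)/τᵢ with τᵢ = Vᵢ/Q.
τ₁ = 191/15.4 = 12.403 min; τ₂ = 607/15.4 = 39.416 min.
Tank 1: C₁ = C_in(1 − e^(−t/τ₁)). Tank 2 (τ₁ ≠ τ₂): C₂ = C_in[1 − (τ₁ e^(−t/τ₁) − τ₂ e^(−t/τ₂))/(τ₁ − τ₂)].
At t = 47.8: e^(−t/τ₁) = 0.021194, e^(−t/τ₂) = 0.29739.
C₂ = 4.10·[1 − (12.403·0.021194 − 39.416·0.29739)/(-27.013)] = 4.10·0.57580 = 2.3608 mol/L.

2.36 mol/L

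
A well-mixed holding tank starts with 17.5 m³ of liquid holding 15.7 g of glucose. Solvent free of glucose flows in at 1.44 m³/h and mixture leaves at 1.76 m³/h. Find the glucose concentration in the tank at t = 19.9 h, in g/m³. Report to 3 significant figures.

0.117 g/m³

Let m(t) be the amount of glucose. Volume: V(t) = V₀ + (Q_in − Q_out) t = 17.5 − 0.32000 t; V(19.9) = 11.132 m³.
No glucose enters, so dm/dt = −Q_out · (m/V).
dm/m = −Q_out dt/(V₀ − 0.32000 t); integrating gives ln(m/m₀) = −(Q_out/(Q_in−Q_out)) ln(V/V₀).
m = m₀ (V₀/V)^(Q_out/(Q_in−Q_out)) = 15.7 × (17.5/11.132)^(-5.5000) = 1.3042 g.
C = m/V = 1.3042/11.132 = 0.11716 g/m³.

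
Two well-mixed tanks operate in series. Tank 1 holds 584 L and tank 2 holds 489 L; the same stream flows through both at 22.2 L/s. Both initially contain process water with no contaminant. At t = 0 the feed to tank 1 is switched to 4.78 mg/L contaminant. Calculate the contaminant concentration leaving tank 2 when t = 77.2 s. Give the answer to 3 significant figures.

Time constants: τᵢ = Vᵢ/Q for each well-mixed tank.
τ₁ = 584/22.2 = 26.306 s; τ₂ = 489/22.2 = 22.027 s.
Solving the cascade with C₁(0)=C₂(0)=0 gives C₂(t) = C_in[1 − (τ₁ e^(−t/τ₁) − τ₂ e^(−t/τ₂))/(τ₁ − τ₂)].
At t = 77.2: e^(−t/τ₁) = 0.053149, e^(−t/τ₂) = 0.030053.
C₂ = 4.78·[1 − (26.306·0.053149 − 22.027·0.030053)/(4.2793)] = 4.78·0.82797 = 3.9577 mg/L.

3.96 mg/L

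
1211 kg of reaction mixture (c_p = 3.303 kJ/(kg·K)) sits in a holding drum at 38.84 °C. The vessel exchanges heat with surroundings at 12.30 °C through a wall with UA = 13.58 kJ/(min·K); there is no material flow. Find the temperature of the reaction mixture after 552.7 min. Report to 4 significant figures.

16.36 °C

M c_p dT/dt = −UA(T − T_amb).
dT/dt = (T_ss − T)/τ with T_ss = T_amb = 12.3000 °C, τ = M c_p/UA = 1211·3.303/13.58 = 294.546 min.
This is linear first-order; T(t) = T_ss + (T₀ − T_ss) e^(−t/τ).
T(552.7) = 12.3000 + (26.5400)·0.153133 = 16.3642 °C.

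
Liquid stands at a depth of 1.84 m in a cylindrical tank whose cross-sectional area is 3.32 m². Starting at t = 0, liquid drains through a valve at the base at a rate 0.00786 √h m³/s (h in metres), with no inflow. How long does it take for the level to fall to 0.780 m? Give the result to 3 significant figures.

With no inflow, A dh/dt = −0.00786 √h.
Separate and integrate: 2(√h − √h₀) = −(0.00786/A) t.
t = 2A(√h₀ − √h)/0.00786 = 2·3.32·(√1.84 − √0.780)/0.00786
  = 6.6400 × (1.3565 − 0.88318) / 0.00786 = 399.83 s.

400 s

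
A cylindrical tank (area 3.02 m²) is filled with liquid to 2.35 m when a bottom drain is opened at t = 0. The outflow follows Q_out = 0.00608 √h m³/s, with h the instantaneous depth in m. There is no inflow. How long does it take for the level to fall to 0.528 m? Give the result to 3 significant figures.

A dh/dt = −Q_out = −0.00608 √h.
Separate and integrate: 2(√h − √h₀) = −(0.00608/A) t.
t = 2A(√h₀ − √h)/0.00608 = 2·3.02·(√2.35 − √0.528)/0.00608
  = 6.0400 × (1.5330 − 0.72664) / 0.00608 = 801.03 s.

801 s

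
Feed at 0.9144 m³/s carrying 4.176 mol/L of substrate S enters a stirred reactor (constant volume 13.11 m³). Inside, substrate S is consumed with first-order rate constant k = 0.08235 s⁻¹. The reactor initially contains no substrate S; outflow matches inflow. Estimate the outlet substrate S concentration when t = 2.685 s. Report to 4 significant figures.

0.6421 mol/L

Species balance: V dC/dt = Q C_in − Q C − k V C.
This is linear with rate a = Q/V + k = 0.152098 s⁻¹.
C_ss = Q C_in/(Q + kV) = 1.91500 mol/L; C(t) = C_ss + (C₀ − C_ss) e^(−a t).
C(2.685) = 1.91500 + (-1.91500)·e^(−0.152098·2.685) = 1.91500 + (-1.91500)·0.664724 = 0.642056 mol/L.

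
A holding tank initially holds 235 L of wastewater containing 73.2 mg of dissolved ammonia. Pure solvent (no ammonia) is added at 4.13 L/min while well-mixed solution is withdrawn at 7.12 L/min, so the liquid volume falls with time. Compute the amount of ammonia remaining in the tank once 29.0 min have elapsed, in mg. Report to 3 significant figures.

Let m(t) be the amount of ammonia. Volume: V(t) = V₀ + (Q_in − Q_out) t = 235 − 2.9900 t; V(29.0) = 148.29 L.
No ammonia enters, so dm/dt = −Q_out · (m/V).
dm/m = −Q_out dt/(V₀ − 2.9900 t); integrating gives ln(m/m₀) = −(Q_out/(Q_in−Q_out)) ln(V/V₀).
m = m₀ (V₀/V)^(Q_out/(Q_in−Q_out)) = 73.2 × (235/148.29)^(-2.3813) = 24.455 mg.

24.5 mg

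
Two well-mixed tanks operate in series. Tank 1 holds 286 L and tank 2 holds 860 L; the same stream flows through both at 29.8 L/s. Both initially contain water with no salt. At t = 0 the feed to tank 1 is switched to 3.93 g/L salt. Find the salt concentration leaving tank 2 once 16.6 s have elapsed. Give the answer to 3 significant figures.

0.965 g/L

Each tank obeys Vᵢ dCᵢ/dt = Q(Cᵢ₋₁ − Cᵢ), so τᵢ = Vᵢ/Q.
τ₁ = 286/29.8 = 9.5973 s; τ₂ = 860/29.8 = 28.859 s.
Tank 1: C₁ = C_in(1 − e^(−t/τ₁)). Tank 2 (τ₁ ≠ τ₂): C₂ = C_in[1 − (τ₁ e^(−t/τ₁) − τ₂ e^(−t/τ₂))/(τ₁ − τ₂)].
At t = 16.6: e^(−t/τ₁) = 0.17735, e^(−t/τ₂) = 0.56259.
C₂ = 3.93·[1 − (9.5973·0.17735 − 28.859·0.56259)/(-19.262)] = 3.93·0.24546 = 0.96467 g/L.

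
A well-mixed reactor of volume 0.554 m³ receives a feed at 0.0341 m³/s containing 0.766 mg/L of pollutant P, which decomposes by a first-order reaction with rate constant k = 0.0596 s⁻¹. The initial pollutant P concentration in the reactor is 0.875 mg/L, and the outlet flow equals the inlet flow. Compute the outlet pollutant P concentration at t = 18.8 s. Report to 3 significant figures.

0.439 mg/L

Accumulation = in − out − consumed: V dC/dt = Q C_in − Q C − k V C.
dC/dt = (Q/V) C_in − (Q/V + k) C; effective rate a = Q/V + k = 0.061552 + 0.0596 = 0.12115 s⁻¹.
C_ss = Q C_in/(Q + kV) = 0.38917 mg/L; C(t) = C_ss + (C₀ − C_ss) e^(−a t).
C(18.8) = 0.38917 + (0.48583)·e^(−0.12115·18.8) = 0.38917 + (0.48583)·0.10252 = 0.43898 mg/L.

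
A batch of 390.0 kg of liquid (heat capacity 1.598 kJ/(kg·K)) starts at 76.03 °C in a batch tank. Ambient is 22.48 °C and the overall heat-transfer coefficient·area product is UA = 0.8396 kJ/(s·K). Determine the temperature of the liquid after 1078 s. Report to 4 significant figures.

35.01 °C

Lumped-capacitance energy balance: M c_p dT/dt = UA(T_amb − T).
dT/dt = (T_ss − T)/τ with T_ss = T_amb = 22.4800 °C, τ = M c_p/UA = 390.0·1.598/0.8396 = 742.282 s.
This is linear first-order; T(t) = T_ss + (T₀ − T_ss) e^(−t/τ).
T(1078) = 22.4800 + (53.5500)·0.234037 = 35.0127 °C.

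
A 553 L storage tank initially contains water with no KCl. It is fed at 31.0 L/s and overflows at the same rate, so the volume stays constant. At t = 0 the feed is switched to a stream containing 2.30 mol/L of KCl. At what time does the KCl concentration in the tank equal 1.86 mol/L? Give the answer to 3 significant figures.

Species balance: V dC/dt = Q(C_in − C) ⇒ τ = V/Q = 17.839 s.
C(t) = C_in + (C₀ − C_in) e^(−t/τ). Set C = 1.86 and solve for t:
e^(−t/τ) = (C − C_in)/(C₀ − C_in) = (1.86 − 2.30)/(0 − 2.30) = 0.19130
t = −τ ln(…) = 17.839 × 1.6539 = 29.503 s.

29.5 s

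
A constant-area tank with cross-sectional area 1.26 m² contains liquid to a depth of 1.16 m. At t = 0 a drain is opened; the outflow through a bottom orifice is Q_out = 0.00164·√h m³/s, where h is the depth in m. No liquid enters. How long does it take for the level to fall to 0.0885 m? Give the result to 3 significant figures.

A dh/dt = −Q_out = −0.00164 √h.
This is separable: 2 d(√h)/dt = −0.00164/A, so √h = √h₀ − (0.00164/(2A)) t.
t = 2A(√h₀ − √h)/0.00164 = 2·1.26·(√1.16 − √0.0885)/0.00164
  = 2.5200 × (1.0770 − 0.29749) / 0.00164 = 1197.8 s.

1200 s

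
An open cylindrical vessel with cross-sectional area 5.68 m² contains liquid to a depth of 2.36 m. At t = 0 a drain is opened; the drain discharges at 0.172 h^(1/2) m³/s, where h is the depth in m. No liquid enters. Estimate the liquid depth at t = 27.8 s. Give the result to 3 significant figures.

1.24 m

Unsteady balance on liquid volume: A dh/dt = −0.172 √h.
∫ h^(−1/2) dh = −(0.172/A) ∫ dt, giving 2√h = 2√h₀ − (0.172/A) t.
√h = √2.36 − 0.172·27.8/(2·5.68) = 1.5362 − 0.42092 = 1.1153.
h = 1.1153² = 1.2439 m.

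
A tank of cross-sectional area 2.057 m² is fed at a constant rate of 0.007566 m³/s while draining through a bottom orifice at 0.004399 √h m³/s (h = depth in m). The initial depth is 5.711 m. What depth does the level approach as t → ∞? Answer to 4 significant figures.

A dh/dt = Q_in − 0.004399 √h. Steady state requires inflow = outflow:
Q_in = 0.004399 √h_ss ⇒ √h_ss = 0.007566/0.004399 = 1.71994.
h_ss = 1.71994² = 2.95818 m. (Since h₀ = 5.711 m > h_ss, the level will fall toward this value.)

2.958 m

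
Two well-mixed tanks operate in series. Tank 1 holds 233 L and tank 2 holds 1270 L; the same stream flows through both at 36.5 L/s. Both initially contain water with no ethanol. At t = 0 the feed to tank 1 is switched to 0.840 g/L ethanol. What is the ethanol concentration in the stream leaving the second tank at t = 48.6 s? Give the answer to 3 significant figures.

0.586 g/L

Each tank obeys Vᵢ dCᵢ/dt = Q(Cᵢ₋₁ − Cᵢ), so τᵢ = Vᵢ/Q.
τ₁ = 233/36.5 = 6.3836 s; τ₂ = 1270/36.5 = 34.795 s.
Tank 1: C₁ = C_in(1 − e^(−t/τ₁)). Tank 2 (τ₁ ≠ τ₂): C₂ = C_in[1 − (τ₁ e^(−t/τ₁) − τ₂ e^(−t/τ₂))/(τ₁ − τ₂)].
At t = 48.6: e^(−t/τ₁) = 0.00049384, e^(−t/τ₂) = 0.24739.
C₂ = 0.840·[1 − (6.3836·0.00049384 − 34.795·0.24739)/(-28.411)] = 0.840·0.69713 = 0.58559 g/L.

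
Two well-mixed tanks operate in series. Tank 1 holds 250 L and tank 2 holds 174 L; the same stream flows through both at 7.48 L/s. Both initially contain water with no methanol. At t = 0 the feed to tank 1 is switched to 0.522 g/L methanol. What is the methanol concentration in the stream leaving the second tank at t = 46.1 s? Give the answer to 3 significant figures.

Species balance on tank i: dCᵢ/dt = (Cᵢ₋₁ − Cᵢ)/τᵢ with τᵢ = Vᵢ/Q.
τ₁ = 250/7.48 = 33.422 s; τ₂ = 174/7.48 = 23.262 s.
Solving the cascade with C₁(0)=C₂(0)=0 gives C₂(t) = C_in[1 − (τ₁ e^(−t/τ₁) − τ₂ e^(−t/τ₂))/(τ₁ − τ₂)].
At t = 46.1: e^(−t/τ₁) = 0.25175, e^(−t/τ₂) = 0.13783.
C₂ = 0.522·[1 − (33.422·0.25175 − 23.262·0.13783)/(10.160)] = 0.522·0.48742 = 0.25443 g/L.

0.254 g/L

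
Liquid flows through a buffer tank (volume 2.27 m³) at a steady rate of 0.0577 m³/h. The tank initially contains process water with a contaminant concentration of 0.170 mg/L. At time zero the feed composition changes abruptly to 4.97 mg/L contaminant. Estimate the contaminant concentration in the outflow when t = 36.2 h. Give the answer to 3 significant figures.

3.06 mg/L

Accumulation = in − out for the solute gives V dC/dt = Q(C_in − C).
So dC/dt = (C_in − C)/τ with τ = V/Q = 2.27/0.0577 = 39.341 h.
C approaches C_in exponentially: C(t) = C_in + (C₀ − C_in) e^(−t/τ).
C(36.2) = 4.97 + (0.170 − 4.97)·e^(−36.2/39.341) = 4.97 + (-4.8000)·0.39846 = 3.0574 mg/L.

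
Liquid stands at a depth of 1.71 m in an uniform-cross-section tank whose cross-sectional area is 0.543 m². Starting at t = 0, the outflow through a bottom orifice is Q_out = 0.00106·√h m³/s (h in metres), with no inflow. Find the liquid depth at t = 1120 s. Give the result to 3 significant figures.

0.0460 m

With no inflow, A dh/dt = −0.00106 √h.
Separate and integrate: 2(√h − √h₀) = −(0.00106/A) t.
√h = √1.71 − 0.00106·1120/(2·0.543) = 1.3077 − 1.0932 = 0.21448.
h = 0.21448² = 0.046003 m.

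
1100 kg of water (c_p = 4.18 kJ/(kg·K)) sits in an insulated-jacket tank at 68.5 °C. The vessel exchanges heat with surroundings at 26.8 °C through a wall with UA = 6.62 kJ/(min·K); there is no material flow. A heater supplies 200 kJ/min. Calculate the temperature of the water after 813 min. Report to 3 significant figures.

Lumped-capacitance energy balance: M c_p dT/dt = UA(T_amb − T) + Q̇.
dT/dt = (T_ss − T)/τ with T_ss = T_amb + Q̇/UA = 26.8 + 200/6.62 = 57.011 °C, τ = M c_p/UA = 1100·4.18/6.62 = 694.56 min.
This is linear first-order; T(t) = T_ss + (T₀ − T_ss) e^(−t/τ).
T(813) = 57.011 + (11.489)·0.31020 = 60.575 °C.

60.6 °C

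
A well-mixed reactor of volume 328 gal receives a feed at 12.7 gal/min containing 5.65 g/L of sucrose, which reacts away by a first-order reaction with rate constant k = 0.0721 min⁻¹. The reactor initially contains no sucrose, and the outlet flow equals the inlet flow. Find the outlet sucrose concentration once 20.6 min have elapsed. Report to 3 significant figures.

Species balance: V dC/dt = Q C_in − Q C − k V C.
dC/dt = (Q/V) C_in − (Q/V + k) C; effective rate a = Q/V + k = 0.038720 + 0.0721 = 0.11082 min⁻¹.
C_ss = Q C_in/(Q + kV) = 1.9741 g/L; C(t) = C_ss + (C₀ − C_ss) e^(−a t).
C(20.6) = 1.9741 + (-1.9741)·e^(−0.11082·20.6) = 1.9741 + (-1.9741)·0.10199 = 1.7727 g/L.

1.77 g/L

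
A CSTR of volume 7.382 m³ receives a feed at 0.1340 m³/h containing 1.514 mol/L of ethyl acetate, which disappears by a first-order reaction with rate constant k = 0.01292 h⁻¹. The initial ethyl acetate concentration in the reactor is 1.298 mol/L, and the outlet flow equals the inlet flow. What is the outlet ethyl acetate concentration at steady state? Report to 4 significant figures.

0.8845 mol/L

Species balance: V dC/dt = Q C_in − Q C − k V C.
Steady state (dC/dt = 0): C_ss = Q C_in/(Q + kV) = C_in/(1 + kV/Q).
C_ss = 0.1340·1.514/(0.1340 + 0.01292·7.382) = 0.202876/0.229375 = 0.884471 mol/L.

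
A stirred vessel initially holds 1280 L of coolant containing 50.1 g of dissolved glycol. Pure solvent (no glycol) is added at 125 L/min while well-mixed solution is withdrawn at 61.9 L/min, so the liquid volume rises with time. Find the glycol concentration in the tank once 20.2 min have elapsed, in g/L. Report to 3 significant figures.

Total volume: dV/dt = Q_in − Q_out = 63.100 L/min, so V(t) = 1280 + 63.100 t and V(20.2) = 2554.6 L.
Species balance (pure solvent in): dm/dt = −Q_out · m/V(t).
Separate: dm/m = −Q_out dt/V(t) ⇒ ln(m/m₀) = −(Q_out/(Q_in−Q_out)) ln(V/V₀).
m = m₀ (V₀/V)^(Q_out/(Q_in−Q_out)) = 50.1 × (1280/2554.6)^(0.98098) = 25.435 g.
C = m/V = 25.435/2554.6 = 0.0099564 g/L.

0.00996 g/L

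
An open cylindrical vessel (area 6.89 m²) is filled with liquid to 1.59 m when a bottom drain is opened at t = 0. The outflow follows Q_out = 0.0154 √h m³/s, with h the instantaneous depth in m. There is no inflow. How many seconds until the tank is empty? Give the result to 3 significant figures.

With no inflow, A dh/dt = −0.0154 √h.
∫ h^(−1/2) dh = −(0.0154/A) ∫ dt, giving 2√h = 2√h₀ − (0.0154/A) t.
Tank is empty when √h = 0: t_empty = 2A√h₀/0.0154.
t_empty = 2·6.89·√1.59/0.0154 = 13.780·1.2610/0.0154 = 1128.3 s.

1130 s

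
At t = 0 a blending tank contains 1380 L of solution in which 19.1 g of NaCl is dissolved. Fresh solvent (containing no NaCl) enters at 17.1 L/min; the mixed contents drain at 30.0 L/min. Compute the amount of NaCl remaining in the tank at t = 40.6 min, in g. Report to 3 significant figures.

6.30 g

Let m(t) be the amount of NaCl. Volume: V(t) = V₀ + (Q_in − Q_out) t = 1380 − 12.900 t; V(40.6) = 856.26 L.
No NaCl enters, so dm/dt = −Q_out · (m/V).
dm/m = −Q_out dt/(V₀ − 12.900 t); integrating gives ln(m/m₀) = −(Q_out/(Q_in−Q_out)) ln(V/V₀).
m = m₀ (V₀/V)^(Q_out/(Q_in−Q_out)) = 19.1 × (1380/856.26)^(-2.3256) = 6.2951 g.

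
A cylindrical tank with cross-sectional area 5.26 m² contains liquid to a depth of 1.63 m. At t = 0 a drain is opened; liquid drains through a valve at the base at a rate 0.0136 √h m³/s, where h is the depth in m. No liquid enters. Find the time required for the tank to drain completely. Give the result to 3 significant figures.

Unsteady balance on liquid volume: A dh/dt = −0.0136 √h.
This is separable: 2 d(√h)/dt = −0.0136/A, so √h = √h₀ − (0.0136/(2A)) t.
Set h = 0: 2√h₀ = (0.0136/A) t_empty ⇒ t_empty = 2A√h₀/0.0136.
t_empty = 2·5.26·√1.63/0.0136 = 10.520·1.2767/0.0136 = 987.58 s.

988 s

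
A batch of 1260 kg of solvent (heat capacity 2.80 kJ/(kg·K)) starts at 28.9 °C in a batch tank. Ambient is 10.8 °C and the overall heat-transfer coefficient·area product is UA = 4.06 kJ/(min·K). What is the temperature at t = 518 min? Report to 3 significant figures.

M c_p dT/dt = −UA(T − T_amb).
dT/dt = (T_ss − T)/τ with T_ss = T_amb = 10.800 °C, τ = M c_p/UA = 1260·2.80/4.06 = 868.97 min.
Integrating: T(t) = T_ss + (T₀ − T_ss) e^(−t/τ).
T(518) = 10.800 + (18.100)·0.55095 = 20.772 °C.

20.8 °C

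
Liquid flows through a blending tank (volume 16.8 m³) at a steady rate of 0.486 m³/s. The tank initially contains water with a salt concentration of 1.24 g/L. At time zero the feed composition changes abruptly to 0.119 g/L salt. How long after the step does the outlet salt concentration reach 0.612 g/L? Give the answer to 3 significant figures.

28.4 s

Transient balance on the dissolved component: V dC/dt = Q(C_in − C), so τ = V/Q = 34.568 s.
C(t) = C_in + (C₀ − C_in) e^(−t/τ). Set C = 0.612 and solve for t:
e^(−t/τ) = (C − C_in)/(C₀ − C_in) = (0.612 − 0.119)/(1.24 − 0.119) = 0.43979
t = −τ ln(…) = 34.568 × 0.82147 = 28.396 s.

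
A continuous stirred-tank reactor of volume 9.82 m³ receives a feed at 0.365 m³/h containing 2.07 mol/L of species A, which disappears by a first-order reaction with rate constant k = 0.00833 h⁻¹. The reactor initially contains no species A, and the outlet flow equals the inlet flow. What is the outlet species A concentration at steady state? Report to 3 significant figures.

1.69 mol/L

V dC/dt = Q(C_in − C) − k V C.
At steady state: 0 = Q C_in − (Q + kV) C_ss, so C_ss = Q C_in/(Q + kV).
C_ss = 0.365·2.07/(0.365 + 0.00833·9.82) = 0.75555/0.44680 = 1.6910 mol/L.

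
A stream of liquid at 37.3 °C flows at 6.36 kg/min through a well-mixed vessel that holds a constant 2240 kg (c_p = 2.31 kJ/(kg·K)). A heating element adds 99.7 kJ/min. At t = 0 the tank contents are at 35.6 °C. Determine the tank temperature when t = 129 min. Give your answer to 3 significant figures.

38.2 °C

Heat balance on the well-mixed liquid: M c_p dT/dt = ṁ c_p (T_in − T) + 99.7.
τ = M/ṁ = 352.20 min; T_ss = T_in + Q̇/(ṁ c_p) = 37.3 + 99.7/(6.36·2.31) = 44.086 °C.
Solution: T(t) = T_ss + (T₀ − T_ss) e^(−t/τ).
T(129) = 44.086 + (-8.4862)·e^(−129/352.20) = 44.086 + (-8.4862)·0.69332 = 38.203 °C.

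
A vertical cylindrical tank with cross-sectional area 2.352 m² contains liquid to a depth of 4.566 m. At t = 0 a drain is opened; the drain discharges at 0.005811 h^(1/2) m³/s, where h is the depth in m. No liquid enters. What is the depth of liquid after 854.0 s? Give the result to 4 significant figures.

A dh/dt = −Q_out = −0.005811 √h.
This is separable: 2 d(√h)/dt = −0.005811/A, so √h = √h₀ − (0.005811/(2A)) t.
√h = √4.566 − 0.005811·854.0/(2·2.352) = 2.13682 − 1.05497 = 1.08185.
h = 1.08185² = 1.17039 m.

1.170 m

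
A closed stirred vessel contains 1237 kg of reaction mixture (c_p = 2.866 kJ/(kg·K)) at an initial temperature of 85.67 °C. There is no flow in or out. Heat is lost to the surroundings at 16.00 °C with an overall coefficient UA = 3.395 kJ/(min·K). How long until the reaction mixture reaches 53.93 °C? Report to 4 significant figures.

634.9 min

M c_p dT/dt = −UA(T − T_amb).
τ = M c_p/UA = 1044.25 min; T_ss = T_amb = 16.0000 °C.
T(t) = T_ss + (T₀ − T_ss)e^(−t/τ); set T = 53.93:
t = −τ ln[(T − T_ss)/(T₀ − T_ss)] = −1044.25 · ln(0.544424) = 634.935 min.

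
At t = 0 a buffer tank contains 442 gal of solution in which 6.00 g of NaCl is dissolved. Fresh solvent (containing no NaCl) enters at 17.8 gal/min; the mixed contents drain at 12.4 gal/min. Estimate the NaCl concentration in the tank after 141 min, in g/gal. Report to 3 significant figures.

0.000500 g/gal

Let m(t) be the amount of NaCl. Volume: V(t) = V₀ + (Q_in − Q_out) t = 442 + 5.4000 t; V(141) = 1203.4 gal.
Solute balance: dm/dt = 0 − Q_out C = −Q_out m/V(t).
Separate: dm/m = −Q_out dt/V(t) ⇒ ln(m/m₀) = −(Q_out/(Q_in−Q_out)) ln(V/V₀).
m = m₀ (V₀/V)^(Q_out/(Q_in−Q_out)) = 6.00 × (442/1203.4)^(2.2963) = 0.60158 g.
C = m/V = 0.60158/1203.4 = 0.00049990 g/gal.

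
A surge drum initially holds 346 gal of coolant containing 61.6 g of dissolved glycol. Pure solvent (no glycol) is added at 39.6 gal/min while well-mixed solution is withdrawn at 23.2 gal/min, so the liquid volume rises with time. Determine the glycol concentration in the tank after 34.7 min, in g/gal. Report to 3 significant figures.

Let m(t) be the amount of glycol. Volume: V(t) = V₀ + (Q_in − Q_out) t = 346 + 16.400 t; V(34.7) = 915.08 gal.
No glycol enters, so dm/dt = −Q_out · (m/V).
dm/m = −Q_out dt/(V₀ + 16.400 t); integrating gives ln(m/m₀) = −(Q_out/(Q_in−Q_out)) ln(V/V₀).
m = m₀ (V₀/V)^(Q_out/(Q_in−Q_out)) = 61.6 × (346/915.08)^(1.4146) = 15.562 g.
C = m/V = 15.562/915.08 = 0.017006 g/gal.

0.0170 g/gal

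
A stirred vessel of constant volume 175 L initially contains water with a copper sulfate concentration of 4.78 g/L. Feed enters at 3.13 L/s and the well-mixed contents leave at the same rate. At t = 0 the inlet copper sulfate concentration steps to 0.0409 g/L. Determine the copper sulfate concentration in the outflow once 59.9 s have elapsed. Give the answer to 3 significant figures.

Species balance on the tank: V dC/dt = Q(C_in − C).
Time constant τ = V/Q = 175/3.13 = 55.911 s.
Integrating: C(t) = C_in + (C₀ − C_in) e^(−t/τ).
C(59.9) = 0.0409 + (4.78 − 0.0409)·e^(−59.9/55.911) = 0.0409 + (4.7391)·0.34254 = 1.6643 g/L.

1.66 g/L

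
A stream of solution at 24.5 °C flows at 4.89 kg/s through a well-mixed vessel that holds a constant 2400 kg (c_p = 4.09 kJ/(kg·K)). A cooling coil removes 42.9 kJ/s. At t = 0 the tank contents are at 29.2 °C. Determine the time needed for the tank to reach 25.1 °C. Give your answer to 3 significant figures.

M c_p dT/dt = ṁ c_p (T_in − T) − Q̇.
τ = M/ṁ = 490.80 s; T_ss = T_in − Q̇/(ṁ c_p) = 22.355 °C.
T(t) = T_ss + (T₀ − T_ss) e^(−t/τ). Set T = 25.1:
e^(−t/τ) = (25.1 − 22.355)/(29.2 − 22.355) = 0.40102
t = −490.80 · ln(0.40102) = 448.46 s.

448 s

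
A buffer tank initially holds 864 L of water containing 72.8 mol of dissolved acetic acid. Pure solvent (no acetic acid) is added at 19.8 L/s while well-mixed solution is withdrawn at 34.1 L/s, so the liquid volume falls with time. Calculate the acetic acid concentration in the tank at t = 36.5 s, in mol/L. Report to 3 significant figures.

0.0234 mol/L

Total volume: dV/dt = Q_in − Q_out = -14.300 L/s, so V(t) = 864 − 14.300 t and V(36.5) = 342.05 L.
Species balance (pure solvent in): dm/dt = −Q_out · m/V(t).
dm/m = −Q_out dt/(V₀ − 14.300 t); integrating gives ln(m/m₀) = −(Q_out/(Q_in−Q_out)) ln(V/V₀).
m = m₀ (V₀/V)^(Q_out/(Q_in−Q_out)) = 72.8 × (864/342.05)^(-2.3846) = 7.9892 mol.
C = m/V = 7.9892/342.05 = 0.023357 mol/L.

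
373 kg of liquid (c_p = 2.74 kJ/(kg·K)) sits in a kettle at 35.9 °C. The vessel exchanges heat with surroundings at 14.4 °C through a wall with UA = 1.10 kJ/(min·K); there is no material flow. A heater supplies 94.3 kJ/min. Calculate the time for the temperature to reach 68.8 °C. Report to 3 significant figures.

First-law balance (no shaft work): M c_p dT/dt = −UA(T − T_amb) + Q̇.
τ = M c_p/UA = 929.11 min; T_ss = T_amb + Q̇/UA = 14.4 + 94.3/1.10 = 100.13 °C.
T(t) = T_ss + (T₀ − T_ss)e^(−t/τ); set T = 68.8:
t = −τ ln[(T − T_ss)/(T₀ − T_ss)] = −929.11 · ln(0.48776) = 667.04 min.

667 min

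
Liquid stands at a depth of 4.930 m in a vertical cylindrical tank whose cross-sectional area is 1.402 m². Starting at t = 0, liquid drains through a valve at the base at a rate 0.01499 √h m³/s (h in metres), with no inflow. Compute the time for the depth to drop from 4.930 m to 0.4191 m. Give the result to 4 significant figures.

294.2 s

A dh/dt = −Q_out = −0.01499 √h.
Separate and integrate: 2(√h − √h₀) = −(0.01499/A) t.
t = 2A(√h₀ − √h)/0.01499 = 2·1.402·(√4.930 − √0.4191)/0.01499
  = 2.80400 × (2.22036 − 0.647379) / 0.01499 = 294.239 s.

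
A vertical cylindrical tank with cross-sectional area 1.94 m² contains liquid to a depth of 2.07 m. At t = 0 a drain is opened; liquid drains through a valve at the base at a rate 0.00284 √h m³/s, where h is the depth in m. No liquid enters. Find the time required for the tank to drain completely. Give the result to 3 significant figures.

With no inflow, A dh/dt = −0.00284 √h.
∫ h^(−1/2) dh = −(0.00284/A) ∫ dt, giving 2√h = 2√h₀ − (0.00284/A) t.
Set h = 0: 2√h₀ = (0.00284/A) t_empty ⇒ t_empty = 2A√h₀/0.00284.
t_empty = 2·1.94·√2.07/0.00284 = 3.8800·1.4387/0.00284 = 1965.6 s.

1970 s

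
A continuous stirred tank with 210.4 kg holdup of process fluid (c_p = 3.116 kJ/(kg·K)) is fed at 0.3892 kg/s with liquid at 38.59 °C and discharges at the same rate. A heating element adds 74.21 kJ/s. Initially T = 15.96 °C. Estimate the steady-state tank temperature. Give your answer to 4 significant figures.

99.78 °C

Heat balance on the well-mixed liquid: M c_p dT/dt = ṁ c_p (T_in − T) + 74.21.
At steady state dT/dt = 0 ⇒ T_ss = T_in + Q̇/(ṁ c_p) = 38.59 + 74.21/(0.3892·3.116) = 99.7816 °C.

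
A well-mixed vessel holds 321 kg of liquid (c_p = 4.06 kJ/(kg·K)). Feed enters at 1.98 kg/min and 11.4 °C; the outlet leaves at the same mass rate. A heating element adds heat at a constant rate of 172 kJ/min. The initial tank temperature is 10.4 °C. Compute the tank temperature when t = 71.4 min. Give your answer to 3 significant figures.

18.4 °C

M c_p dT/dt = ṁ c_p (T_in − T) + Q̇.
τ = M/ṁ = 162.12 min; T_ss = T_in + Q̇/(ṁ c_p) = 11.4 + 172/(1.98·4.06) = 32.796 °C.
Solution: T(t) = T_ss + (T₀ − T_ss) e^(−t/τ).
T(71.4) = 32.796 + (-22.396)·e^(−71.4/162.12) = 32.796 + (-22.396)·0.64377 = 18.378 °C.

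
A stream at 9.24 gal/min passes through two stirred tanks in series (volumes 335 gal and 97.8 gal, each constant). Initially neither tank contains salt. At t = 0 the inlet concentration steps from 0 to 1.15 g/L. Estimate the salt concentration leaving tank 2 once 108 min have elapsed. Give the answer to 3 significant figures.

1.07 g/L

Species balance on tank i: dCᵢ/dt = (Cᵢ₋₁ − Cᵢ)/τᵢ with τᵢ = Vᵢ/Q.
τ₁ = 335/9.24 = 36.255 min; τ₂ = 97.8/9.24 = 10.584 min.
Tank 1: C₁ = C_in(1 − e^(−t/τ₁)). Tank 2 (τ₁ ≠ τ₂): C₂ = C_in[1 − (τ₁ e^(−t/τ₁) − τ₂ e^(−t/τ₂))/(τ₁ − τ₂)].
At t = 108: e^(−t/τ₁) = 0.050850, e^(−t/τ₂) = 3.7034e-05.
C₂ = 1.15·[1 − (36.255·0.050850 − 10.584·3.7034e-05)/(25.671)] = 1.15·0.92820 = 1.0674 g/L.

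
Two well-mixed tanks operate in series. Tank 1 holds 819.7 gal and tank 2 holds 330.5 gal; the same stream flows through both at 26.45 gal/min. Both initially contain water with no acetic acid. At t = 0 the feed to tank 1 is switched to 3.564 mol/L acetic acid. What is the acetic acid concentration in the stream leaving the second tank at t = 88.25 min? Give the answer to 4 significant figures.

3.220 mol/L

Time constants: τᵢ = Vᵢ/Q for each well-mixed tank.
τ₁ = 819.7/26.45 = 30.9905 min; τ₂ = 330.5/26.45 = 12.4953 min.
Tank 1: C₁ = C_in(1 − e^(−t/τ₁)). Tank 2 (τ₁ ≠ τ₂): C₂ = C_in[1 − (τ₁ e^(−t/τ₁) − τ₂ e^(−t/τ₂))/(τ₁ − τ₂)].
At t = 88.25: e^(−t/τ₁) = 0.0579809, e^(−t/τ₂) = 0.000856488.
C₂ = 3.564·[1 − (30.9905·0.0579809 − 12.4953·0.000856488)/(18.4953)] = 3.564·0.903426 = 3.21981 mol/L.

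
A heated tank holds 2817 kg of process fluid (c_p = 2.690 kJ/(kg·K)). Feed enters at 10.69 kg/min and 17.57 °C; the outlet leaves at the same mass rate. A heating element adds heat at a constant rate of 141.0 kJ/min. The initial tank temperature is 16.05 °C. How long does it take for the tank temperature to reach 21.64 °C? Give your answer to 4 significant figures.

538.2 min

Energy balance: M c_p dT/dt = ṁ c_p (T_in − T) + 141.0.
τ = M/ṁ = 263.517 min; T_ss = T_in + Q̇/(ṁ c_p) = 22.4733 °C.
T(t) = T_ss + (T₀ − T_ss) e^(−t/τ). Set T = 21.64:
e^(−t/τ) = (21.64 − 22.4733)/(16.05 − 22.4733) = 0.129732
t = −263.517 · ln(0.129732) = 538.178 min.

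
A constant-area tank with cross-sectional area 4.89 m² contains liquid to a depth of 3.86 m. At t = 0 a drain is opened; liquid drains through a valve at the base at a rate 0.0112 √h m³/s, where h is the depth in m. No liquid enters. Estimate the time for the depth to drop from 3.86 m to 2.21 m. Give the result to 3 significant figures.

A dh/dt = −Q_out = −0.0112 √h.
Separate and integrate: 2(√h − √h₀) = −(0.0112/A) t.
t = 2A(√h₀ − √h)/0.0112 = 2·4.89·(√3.86 − √2.21)/0.0112
  = 9.7800 × (1.9647 − 1.4866) / 0.0112 = 417.47 s.

417 s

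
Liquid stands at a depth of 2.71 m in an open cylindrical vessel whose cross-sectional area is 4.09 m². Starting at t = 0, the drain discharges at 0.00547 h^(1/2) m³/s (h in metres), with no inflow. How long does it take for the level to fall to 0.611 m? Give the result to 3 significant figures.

Accumulation of liquid (constant cross-section A): A dh/dt = −0.00547 √h.
∫ h^(−1/2) dh = −(0.00547/A) ∫ dt, giving 2√h = 2√h₀ − (0.00547/A) t.
t = 2A(√h₀ − √h)/0.00547 = 2·4.09·(√2.71 − √0.611)/0.00547
  = 8.1800 × (1.6462 − 0.78166) / 0.00547 = 1292.9 s.

1290 s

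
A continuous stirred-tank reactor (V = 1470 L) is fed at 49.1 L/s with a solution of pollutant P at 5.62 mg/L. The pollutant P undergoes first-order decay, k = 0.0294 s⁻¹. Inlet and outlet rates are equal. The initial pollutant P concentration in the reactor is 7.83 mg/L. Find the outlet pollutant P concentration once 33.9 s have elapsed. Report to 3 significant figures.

V dC/dt = Q(C_in − C) − k V C.
dC/dt = (Q/V) C_in − (Q/V + k) C; effective rate a = Q/V + k = 0.033401 + 0.0294 = 0.062801 s⁻¹.
C_ss = Q C_in/(Q + kV) = 2.9890 mg/L; C(t) = C_ss + (C₀ − C_ss) e^(−a t).
C(33.9) = 2.9890 + (4.8410)·e^(−0.062801·33.9) = 2.9890 + (4.8410)·0.11896 = 3.5649 mg/L.

3.56 mg/L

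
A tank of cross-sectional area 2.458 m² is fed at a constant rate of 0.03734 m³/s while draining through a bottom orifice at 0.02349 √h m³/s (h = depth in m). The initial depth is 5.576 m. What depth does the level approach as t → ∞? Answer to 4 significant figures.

Mass balance (ρ constant): A dh/dt = Q_in − 0.02349 √h. At steady state dh/dt = 0:
Q_in = 0.02349 √h_ss ⇒ √h_ss = 0.03734/0.02349 = 1.58961.
h_ss = 1.58961² = 2.52687 m. (Since h₀ = 5.576 m > h_ss, the level will fall toward this value.)

2.527 m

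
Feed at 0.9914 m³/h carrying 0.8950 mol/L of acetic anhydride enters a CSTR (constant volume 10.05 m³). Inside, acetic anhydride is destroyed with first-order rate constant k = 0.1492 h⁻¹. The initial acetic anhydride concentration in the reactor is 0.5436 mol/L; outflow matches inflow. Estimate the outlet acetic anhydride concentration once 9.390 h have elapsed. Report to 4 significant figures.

Accumulation = in − out − consumed: V dC/dt = Q C_in − Q C − k V C.
This is linear with rate a = Q/V + k = 0.247847 h⁻¹.
C_ss = Q C_in/(Q + kV) = 0.356224 mol/L; C(t) = C_ss + (C₀ − C_ss) e^(−a t).
C(9.390) = 0.356224 + (0.187376)·e^(−0.247847·9.390) = 0.356224 + (0.187376)·0.0975606 = 0.374504 mol/L.

0.3745 mol/L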